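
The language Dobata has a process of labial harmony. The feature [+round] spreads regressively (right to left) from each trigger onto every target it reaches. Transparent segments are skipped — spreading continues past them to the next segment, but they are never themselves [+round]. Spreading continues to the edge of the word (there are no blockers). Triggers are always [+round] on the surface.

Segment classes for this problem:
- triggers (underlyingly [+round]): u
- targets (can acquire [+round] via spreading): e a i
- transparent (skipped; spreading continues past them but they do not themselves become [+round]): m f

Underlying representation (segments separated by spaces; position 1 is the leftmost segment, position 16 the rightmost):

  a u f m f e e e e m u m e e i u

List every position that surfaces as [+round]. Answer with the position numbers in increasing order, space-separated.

From /u/ at 2 leftward: 1 /a/ → [+round]; word edge.
From /u/ at 11 leftward: 10 /m/ transparent; 9 /e/ → [+round]; 8 /e/ → [+round]; 7 /e/ → [+round]; 6 /e/ → [+round]; 5 /f/ transparent; 4 /m/ transparent; 3 /f/ transparent; 2 /u/ is itself a trigger — this domain ends here.
From /u/ at 16 leftward: 15 /i/ → [+round]; 14 /e/ → [+round]; 13 /e/ → [+round]; 12 /m/ transparent; 11 /u/ is itself a trigger — this domain ends here.

1 2 6 7 8 9 11 13 14 15 16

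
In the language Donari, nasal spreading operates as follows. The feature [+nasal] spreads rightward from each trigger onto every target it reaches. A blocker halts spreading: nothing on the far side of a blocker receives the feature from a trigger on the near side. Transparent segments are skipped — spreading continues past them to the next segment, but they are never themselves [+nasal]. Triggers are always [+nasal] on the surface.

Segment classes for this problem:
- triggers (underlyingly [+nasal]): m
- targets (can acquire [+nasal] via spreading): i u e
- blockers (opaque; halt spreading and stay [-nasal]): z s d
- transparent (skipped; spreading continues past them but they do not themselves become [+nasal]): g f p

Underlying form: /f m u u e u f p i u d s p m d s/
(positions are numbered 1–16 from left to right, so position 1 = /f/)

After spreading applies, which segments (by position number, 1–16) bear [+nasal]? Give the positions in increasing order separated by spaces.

From /m/ at 2 rightward: 3 /u/ → [+nasal]; 4 /u/ → [+nasal]; 5 /e/ → [+nasal]; 6 /u/ → [+nasal]; 7 /f/ transparent; 8 /p/ transparent; 9 /i/ → [+nasal]; 10 /u/ → [+nasal]; 11 /d/ blocks.
From /m/ at 14 rightward: 15 /d/ blocks.

2 3 4 5 6 9 10 14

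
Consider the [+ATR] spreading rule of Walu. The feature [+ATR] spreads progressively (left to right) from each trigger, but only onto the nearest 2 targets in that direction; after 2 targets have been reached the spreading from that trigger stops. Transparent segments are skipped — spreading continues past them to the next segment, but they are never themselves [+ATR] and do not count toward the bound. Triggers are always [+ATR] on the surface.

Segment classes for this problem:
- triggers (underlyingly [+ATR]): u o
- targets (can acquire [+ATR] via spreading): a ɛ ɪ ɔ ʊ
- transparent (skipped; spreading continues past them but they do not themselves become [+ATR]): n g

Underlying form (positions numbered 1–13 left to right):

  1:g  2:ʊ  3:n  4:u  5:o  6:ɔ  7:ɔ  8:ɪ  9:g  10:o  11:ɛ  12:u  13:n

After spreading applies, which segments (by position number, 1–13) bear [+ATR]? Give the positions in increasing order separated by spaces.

From /u/ at 4 rightward: 5 /o/ is itself a trigger — this domain ends here.
From /o/ at 5 rightward: 6 /ɔ/ → [+ATR]; 7 /ɔ/ → [+ATR]; bound reached.
From /o/ at 10 rightward: 11 /ɛ/ → [+ATR]; 12 /u/ is itself a trigger — this domain ends here.
From /u/ at 12 rightward: 13 /n/ transparent; word edge.
Targets with no active source: positions 2 8 stay [-ATR].

4 5 6 7 10 11 12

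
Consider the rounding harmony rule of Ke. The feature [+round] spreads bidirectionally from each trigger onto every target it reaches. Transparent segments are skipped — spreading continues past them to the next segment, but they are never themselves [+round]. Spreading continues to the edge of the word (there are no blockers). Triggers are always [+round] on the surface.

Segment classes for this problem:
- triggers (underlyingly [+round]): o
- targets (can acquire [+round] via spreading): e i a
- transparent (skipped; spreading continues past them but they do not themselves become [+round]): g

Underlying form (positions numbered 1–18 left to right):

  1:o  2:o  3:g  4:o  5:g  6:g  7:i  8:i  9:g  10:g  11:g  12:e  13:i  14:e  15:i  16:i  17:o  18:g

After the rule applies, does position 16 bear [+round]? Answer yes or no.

From /o/ at 1 rightward: 2 /o/ is itself a trigger — this domain ends here.
From /o/ at 1 leftward: word edge.
From /o/ at 2 rightward: 3 /g/ transparent; 4 /o/ is itself a trigger — this domain ends here.
From /o/ at 2 leftward: 1 /o/ is itself a trigger — this domain ends here.
From /o/ at 4 rightward: 5 /g/ transparent; 6 /g/ transparent; 7 /i/ → [+round]; 8 /i/ → [+round]; 9 /g/ transparent; 10 /g/ transparent; 11 /g/ transparent; 12 /e/ → [+round]; 13 /i/ → [+round]; 14 /e/ → [+round]; 15 /i/ → [+round]; 16 /i/ → [+round]; 17 /o/ is itself a trigger — this domain ends here.
From /o/ at 4 leftward: 3 /g/ transparent; 2 /o/ is itself a trigger — this domain ends here.
From /o/ at 17 rightward: 18 /g/ transparent; word edge.
From /o/ at 17 leftward: 16 /i/ → [+round]; 15 /i/ → [+round]; 14 /e/ → [+round]; 13 /i/ → [+round]; 12 /e/ → [+round]; 11 /g/ transparent; 10 /g/ transparent; 9 /g/ transparent; 8 /i/ → [+round]; 7 /i/ → [+round]; 6 /g/ transparent; 5 /g/ transparent; 4 /o/ is itself a trigger — this domain ends here.
[+round] positions on the surface: 1 2 4 7 8 12 13 14 15 16 17.

yes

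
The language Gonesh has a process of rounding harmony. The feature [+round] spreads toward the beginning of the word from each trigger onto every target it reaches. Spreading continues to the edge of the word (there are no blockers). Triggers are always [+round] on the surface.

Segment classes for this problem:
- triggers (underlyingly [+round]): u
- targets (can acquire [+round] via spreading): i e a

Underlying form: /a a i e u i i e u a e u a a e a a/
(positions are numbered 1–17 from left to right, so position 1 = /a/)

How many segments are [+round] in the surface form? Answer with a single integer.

12

From /u/ at 5 leftward: 4 /e/ → [+round]; 3 /i/ → [+round]; 2 /a/ → [+round]; 1 /a/ → [+round]; word edge.
From /u/ at 9 leftward: 8 /e/ → [+round]; 7 /i/ → [+round]; 6 /i/ → [+round]; 5 /u/ is itself a trigger — this domain ends here.
From /u/ at 12 leftward: 11 /e/ → [+round]; 10 /a/ → [+round]; 9 /u/ is itself a trigger — this domain ends here.
Targets with no active source: positions 13 14 15 16 17 stay [-round].
[+round] positions on the surface: 1 2 3 4 5 6 7 8 9 10 11 12.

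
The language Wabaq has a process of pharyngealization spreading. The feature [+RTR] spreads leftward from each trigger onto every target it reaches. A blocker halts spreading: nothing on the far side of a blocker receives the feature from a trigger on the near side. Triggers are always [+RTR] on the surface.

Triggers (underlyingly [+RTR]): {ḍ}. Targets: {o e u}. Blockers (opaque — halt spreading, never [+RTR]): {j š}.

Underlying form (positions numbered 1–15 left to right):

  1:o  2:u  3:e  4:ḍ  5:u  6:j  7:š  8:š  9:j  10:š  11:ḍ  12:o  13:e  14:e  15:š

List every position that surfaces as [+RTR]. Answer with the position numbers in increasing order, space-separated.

1 2 3 4 11

From /ḍ/ at 4 leftward: 3 /e/ → [+RTR]; 2 /u/ → [+RTR]; 1 /o/ → [+RTR]; word edge.
From /ḍ/ at 11 leftward: 10 /š/ blocks.
Targets with no active source: positions 5 12 13 14 stay [-emphatic].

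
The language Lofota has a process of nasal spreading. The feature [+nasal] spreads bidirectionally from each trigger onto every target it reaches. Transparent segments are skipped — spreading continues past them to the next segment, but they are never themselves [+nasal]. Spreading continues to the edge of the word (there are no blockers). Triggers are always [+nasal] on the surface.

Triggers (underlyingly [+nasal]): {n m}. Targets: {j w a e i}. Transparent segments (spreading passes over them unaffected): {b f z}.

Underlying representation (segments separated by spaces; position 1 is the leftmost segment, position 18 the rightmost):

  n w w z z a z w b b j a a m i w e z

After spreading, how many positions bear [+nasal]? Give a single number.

From /n/ at 1 rightward: 2 /w/ → [+nasal]; 3 /w/ → [+nasal]; 4 /z/ transparent; 5 /z/ transparent; 6 /a/ → [+nasal]; 7 /z/ transparent; 8 /w/ → [+nasal]; 9 /b/ transparent; 10 /b/ transparent; 11 /j/ → [+nasal]; 12 /a/ → [+nasal]; 13 /a/ → [+nasal]; 14 /m/ is itself a trigger — this domain ends here.
From /n/ at 1 leftward: word edge.
From /m/ at 14 rightward: 15 /i/ → [+nasal]; 16 /w/ → [+nasal]; 17 /e/ → [+nasal]; 18 /z/ transparent; word edge.
From /m/ at 14 leftward: 13 /a/ → [+nasal]; 12 /a/ → [+nasal]; 11 /j/ → [+nasal]; 10 /b/ transparent; 9 /b/ transparent; 8 /w/ → [+nasal]; 7 /z/ transparent; 6 /a/ → [+nasal]; 5 /z/ transparent; 4 /z/ transparent; 3 /w/ → [+nasal]; 2 /w/ → [+nasal]; 1 /n/ is itself a trigger — this domain ends here.
[+nasal] positions on the surface: 1 2 3 6 8 11 12 13 14 15 16 17.

12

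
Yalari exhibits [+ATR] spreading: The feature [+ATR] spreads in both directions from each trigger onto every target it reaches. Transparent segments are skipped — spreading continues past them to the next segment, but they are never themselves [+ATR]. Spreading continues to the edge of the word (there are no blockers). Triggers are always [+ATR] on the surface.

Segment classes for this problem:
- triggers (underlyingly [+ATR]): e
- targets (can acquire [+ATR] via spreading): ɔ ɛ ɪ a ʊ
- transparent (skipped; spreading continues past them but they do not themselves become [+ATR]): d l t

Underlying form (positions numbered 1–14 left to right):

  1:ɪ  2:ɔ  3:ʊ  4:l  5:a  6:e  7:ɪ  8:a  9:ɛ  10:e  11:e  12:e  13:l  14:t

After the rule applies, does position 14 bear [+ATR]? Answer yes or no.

From /e/ at 6 rightward: 7 /ɪ/ → [+ATR]; 8 /a/ → [+ATR]; 9 /ɛ/ → [+ATR]; 10 /e/ is itself a trigger — this domain ends here.
From /e/ at 6 leftward: 5 /a/ → [+ATR]; 4 /l/ transparent; 3 /ʊ/ → [+ATR]; 2 /ɔ/ → [+ATR]; 1 /ɪ/ → [+ATR]; word edge.
From /e/ at 10 rightward: 11 /e/ is itself a trigger — this domain ends here.
From /e/ at 10 leftward: 9 /ɛ/ → [+ATR]; 8 /a/ → [+ATR]; 7 /ɪ/ → [+ATR]; 6 /e/ is itself a trigger — this domain ends here.
From /e/ at 11 rightward: 12 /e/ is itself a trigger — this domain ends here.
From /e/ at 11 leftward: 10 /e/ is itself a trigger — this domain ends here.
From /e/ at 12 rightward: 13 /l/ transparent; 14 /t/ transparent; word edge.
From /e/ at 12 leftward: 11 /e/ is itself a trigger — this domain ends here.
[+ATR] positions on the surface: 1 2 3 5 6 7 8 9 10 11 12.

no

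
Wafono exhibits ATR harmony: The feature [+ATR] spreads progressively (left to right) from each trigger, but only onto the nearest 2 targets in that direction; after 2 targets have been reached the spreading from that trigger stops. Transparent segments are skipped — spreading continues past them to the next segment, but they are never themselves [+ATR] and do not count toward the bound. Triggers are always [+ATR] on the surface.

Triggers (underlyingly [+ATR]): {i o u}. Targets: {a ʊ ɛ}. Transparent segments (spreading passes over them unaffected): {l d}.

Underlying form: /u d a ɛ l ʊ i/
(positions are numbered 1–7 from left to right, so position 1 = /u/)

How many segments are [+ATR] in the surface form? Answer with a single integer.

4

From /u/ at 1 rightward: 2 /d/ transparent; 3 /a/ → [+ATR]; 4 /ɛ/ → [+ATR]; bound reached.
From /i/ at 7 rightward: word edge.
Target with no active source: position 6 stays [-ATR].
[+ATR] positions on the surface: 1 3 4 7.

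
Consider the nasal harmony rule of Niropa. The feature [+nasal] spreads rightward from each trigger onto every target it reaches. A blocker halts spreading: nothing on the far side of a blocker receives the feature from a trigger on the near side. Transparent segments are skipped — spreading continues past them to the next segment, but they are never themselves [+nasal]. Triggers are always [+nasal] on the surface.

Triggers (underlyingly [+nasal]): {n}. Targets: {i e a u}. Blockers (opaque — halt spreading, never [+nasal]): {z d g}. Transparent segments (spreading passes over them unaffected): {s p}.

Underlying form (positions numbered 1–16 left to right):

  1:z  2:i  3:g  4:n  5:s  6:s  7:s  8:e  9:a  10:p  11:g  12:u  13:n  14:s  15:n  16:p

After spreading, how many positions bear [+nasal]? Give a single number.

From /n/ at 4 rightward: 5 /s/ transparent; 6 /s/ transparent; 7 /s/ transparent; 8 /e/ → [+nasal]; 9 /a/ → [+nasal]; 10 /p/ transparent; 11 /g/ blocks.
From /n/ at 13 rightward: 14 /s/ transparent; 15 /n/ is itself a trigger — this domain ends here.
From /n/ at 15 rightward: 16 /p/ transparent; word edge.
Targets with no active source: positions 2 12 stay [-nasal].
[+nasal] positions on the surface: 4 8 9 13 15.

5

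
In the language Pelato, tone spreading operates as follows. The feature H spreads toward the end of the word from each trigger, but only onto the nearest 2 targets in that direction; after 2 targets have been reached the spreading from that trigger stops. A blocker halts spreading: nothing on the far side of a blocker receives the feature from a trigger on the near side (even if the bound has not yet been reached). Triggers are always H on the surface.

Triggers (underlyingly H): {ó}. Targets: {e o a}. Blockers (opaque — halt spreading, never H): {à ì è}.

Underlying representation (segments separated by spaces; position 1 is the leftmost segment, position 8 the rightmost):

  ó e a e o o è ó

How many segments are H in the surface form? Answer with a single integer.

4

From /ó/ at 1 rightward: 2 /e/ → H; 3 /a/ → H; bound reached.
From /ó/ at 8 rightward: word edge.
Targets with no active source: positions 4 5 6 stay [-high tone].
H positions on the surface: 1 2 3 8.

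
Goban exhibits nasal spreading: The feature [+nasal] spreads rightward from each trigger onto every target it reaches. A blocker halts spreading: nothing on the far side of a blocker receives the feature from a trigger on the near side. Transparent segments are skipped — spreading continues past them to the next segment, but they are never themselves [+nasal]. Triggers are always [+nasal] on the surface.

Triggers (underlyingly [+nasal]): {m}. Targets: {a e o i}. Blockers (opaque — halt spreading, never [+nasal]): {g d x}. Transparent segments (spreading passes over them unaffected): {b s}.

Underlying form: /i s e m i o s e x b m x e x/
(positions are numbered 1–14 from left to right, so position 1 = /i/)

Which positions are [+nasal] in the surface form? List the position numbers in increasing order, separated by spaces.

4 5 6 8 11

From /m/ at 4 rightward: 5 /i/ → [+nasal]; 6 /o/ → [+nasal]; 7 /s/ transparent; 8 /e/ → [+nasal]; 9 /x/ blocks.
From /m/ at 11 rightward: 12 /x/ blocks.
Targets with no active source: positions 1 3 13 stay [-nasal].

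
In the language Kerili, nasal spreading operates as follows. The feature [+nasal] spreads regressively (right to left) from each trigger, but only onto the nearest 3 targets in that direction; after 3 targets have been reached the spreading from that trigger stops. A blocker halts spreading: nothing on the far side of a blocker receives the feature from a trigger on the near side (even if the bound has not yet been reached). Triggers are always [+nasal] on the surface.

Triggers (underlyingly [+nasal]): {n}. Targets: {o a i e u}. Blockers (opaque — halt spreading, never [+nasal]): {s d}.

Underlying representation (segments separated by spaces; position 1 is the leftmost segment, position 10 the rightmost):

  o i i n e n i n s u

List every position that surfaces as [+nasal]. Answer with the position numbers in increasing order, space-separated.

1 2 3 4 5 6 7 8

From /n/ at 4 leftward: 3 /i/ → [+nasal]; 2 /i/ → [+nasal]; 1 /o/ → [+nasal]; bound reached.
From /n/ at 6 leftward: 5 /e/ → [+nasal]; 4 /n/ is itself a trigger — this domain ends here.
From /n/ at 8 leftward: 7 /i/ → [+nasal]; 6 /n/ is itself a trigger — this domain ends here.
Target with no active source: position 10 stays [-nasal].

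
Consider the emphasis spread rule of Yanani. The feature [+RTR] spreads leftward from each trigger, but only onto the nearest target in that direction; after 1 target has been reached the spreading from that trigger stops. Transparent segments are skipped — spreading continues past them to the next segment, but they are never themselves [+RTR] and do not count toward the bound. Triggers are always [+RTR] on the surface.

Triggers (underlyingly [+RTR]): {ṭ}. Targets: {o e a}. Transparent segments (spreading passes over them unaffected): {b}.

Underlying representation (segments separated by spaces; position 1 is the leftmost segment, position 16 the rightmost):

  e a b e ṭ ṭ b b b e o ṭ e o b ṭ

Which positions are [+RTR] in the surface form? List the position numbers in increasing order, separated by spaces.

4 5 6 11 12 14 16

From /ṭ/ at 5 leftward: 4 /e/ → [+RTR]; bound reached.
From /ṭ/ at 6 leftward: 5 /ṭ/ is itself a trigger — this domain ends here.
From /ṭ/ at 12 leftward: 11 /o/ → [+RTR]; bound reached.
From /ṭ/ at 16 leftward: 15 /b/ transparent; 14 /o/ → [+RTR]; bound reached.
Targets with no active source: positions 1 2 10 13 stay [-emphatic].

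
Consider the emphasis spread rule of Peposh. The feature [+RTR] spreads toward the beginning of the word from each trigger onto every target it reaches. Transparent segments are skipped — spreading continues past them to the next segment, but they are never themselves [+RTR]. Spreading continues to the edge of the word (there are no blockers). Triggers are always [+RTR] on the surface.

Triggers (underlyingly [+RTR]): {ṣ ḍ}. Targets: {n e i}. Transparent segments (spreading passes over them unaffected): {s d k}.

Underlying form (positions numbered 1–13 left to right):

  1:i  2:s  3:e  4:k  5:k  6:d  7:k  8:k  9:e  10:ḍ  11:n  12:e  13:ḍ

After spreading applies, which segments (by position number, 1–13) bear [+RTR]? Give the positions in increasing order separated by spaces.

1 3 9 10 11 12 13

From /ḍ/ at 10 leftward: 9 /e/ → [+RTR]; 8 /k/ transparent; 7 /k/ transparent; 6 /d/ transparent; 5 /k/ transparent; 4 /k/ transparent; 3 /e/ → [+RTR]; 2 /s/ transparent; 1 /i/ → [+RTR]; word edge.
From /ḍ/ at 13 leftward: 12 /e/ → [+RTR]; 11 /n/ → [+RTR]; 10 /ḍ/ is itself a trigger — this domain ends here.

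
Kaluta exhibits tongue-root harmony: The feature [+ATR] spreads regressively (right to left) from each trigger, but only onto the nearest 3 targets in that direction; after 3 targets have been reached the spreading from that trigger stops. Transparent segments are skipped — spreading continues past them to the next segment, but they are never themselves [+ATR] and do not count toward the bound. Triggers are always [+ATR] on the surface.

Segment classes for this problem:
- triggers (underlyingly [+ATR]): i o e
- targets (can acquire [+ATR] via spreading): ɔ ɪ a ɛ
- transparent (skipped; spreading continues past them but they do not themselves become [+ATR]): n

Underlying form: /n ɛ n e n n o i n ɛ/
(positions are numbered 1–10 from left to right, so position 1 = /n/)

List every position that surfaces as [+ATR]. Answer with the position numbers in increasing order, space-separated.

From /e/ at 4 leftward: 3 /n/ transparent; 2 /ɛ/ → [+ATR]; 1 /n/ transparent; word edge.
From /o/ at 7 leftward: 6 /n/ transparent; 5 /n/ transparent; 4 /e/ is itself a trigger — this domain ends here.
From /i/ at 8 leftward: 7 /o/ is itself a trigger — this domain ends here.
Target with no active source: position 10 stays [-ATR].

2 4 7 8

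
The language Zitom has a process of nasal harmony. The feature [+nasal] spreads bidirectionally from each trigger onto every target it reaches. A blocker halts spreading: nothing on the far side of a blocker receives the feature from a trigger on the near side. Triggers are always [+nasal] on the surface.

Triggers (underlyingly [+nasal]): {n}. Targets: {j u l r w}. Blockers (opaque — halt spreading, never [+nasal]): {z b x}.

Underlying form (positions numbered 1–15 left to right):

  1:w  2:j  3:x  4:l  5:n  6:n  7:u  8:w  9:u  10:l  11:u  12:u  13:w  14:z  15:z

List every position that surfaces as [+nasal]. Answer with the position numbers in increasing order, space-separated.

From /n/ at 5 rightward: 6 /n/ is itself a trigger — this domain ends here.
From /n/ at 5 leftward: 4 /l/ → [+nasal]; 3 /x/ blocks.
From /n/ at 6 rightward: 7 /u/ → [+nasal]; 8 /w/ → [+nasal]; 9 /u/ → [+nasal]; 10 /l/ → [+nasal]; 11 /u/ → [+nasal]; 12 /u/ → [+nasal]; 13 /w/ → [+nasal]; 14 /z/ blocks.
From /n/ at 6 leftward: 5 /n/ is itself a trigger — this domain ends here.
Targets with no active source: positions 1 2 stay [-nasal].

4 5 6 7 8 9 10 11 12 13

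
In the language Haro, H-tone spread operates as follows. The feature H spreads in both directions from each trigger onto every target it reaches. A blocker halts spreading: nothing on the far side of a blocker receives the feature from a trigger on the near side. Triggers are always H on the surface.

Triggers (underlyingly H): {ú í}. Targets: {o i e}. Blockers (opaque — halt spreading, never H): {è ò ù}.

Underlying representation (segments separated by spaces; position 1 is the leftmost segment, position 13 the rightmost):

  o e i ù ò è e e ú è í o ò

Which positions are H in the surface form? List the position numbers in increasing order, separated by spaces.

From /ú/ at 9 rightward: 10 /è/ blocks.
From /ú/ at 9 leftward: 8 /e/ → H; 7 /e/ → H; 6 /è/ blocks.
From /í/ at 11 rightward: 12 /o/ → H; 13 /ò/ blocks.
From /í/ at 11 leftward: 10 /è/ blocks.
Targets with no active source: positions 1 2 3 stay [-high tone].

7 8 9 11 12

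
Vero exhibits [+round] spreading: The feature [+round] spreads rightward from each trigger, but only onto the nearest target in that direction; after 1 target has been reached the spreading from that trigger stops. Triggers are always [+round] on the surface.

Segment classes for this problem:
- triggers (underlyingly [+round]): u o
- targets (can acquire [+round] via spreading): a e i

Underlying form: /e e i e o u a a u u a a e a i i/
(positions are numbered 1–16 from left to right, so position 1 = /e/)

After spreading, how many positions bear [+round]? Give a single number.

From /o/ at 5 rightward: 6 /u/ is itself a trigger — this domain ends here.
From /u/ at 6 rightward: 7 /a/ → [+round]; bound reached.
From /u/ at 9 rightward: 10 /u/ is itself a trigger — this domain ends here.
From /u/ at 10 rightward: 11 /a/ → [+round]; bound reached.
Targets with no active source: positions 1 2 3 4 8 12 13 14 15 16 stay [-round].
[+round] positions on the surface: 5 6 7 9 10 11.

6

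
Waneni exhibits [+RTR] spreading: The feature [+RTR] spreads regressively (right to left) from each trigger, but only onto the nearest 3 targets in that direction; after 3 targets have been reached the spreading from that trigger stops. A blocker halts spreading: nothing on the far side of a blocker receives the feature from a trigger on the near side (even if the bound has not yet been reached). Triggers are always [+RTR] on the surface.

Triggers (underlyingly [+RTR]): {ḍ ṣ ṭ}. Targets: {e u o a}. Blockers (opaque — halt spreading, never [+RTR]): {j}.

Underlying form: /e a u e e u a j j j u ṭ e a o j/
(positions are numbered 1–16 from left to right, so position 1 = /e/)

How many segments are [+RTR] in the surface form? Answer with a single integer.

2

From /ṭ/ at 12 leftward: 11 /u/ → [+RTR]; 10 /j/ blocks.
Targets with no active source: positions 1 2 3 4 5 6 7 13 14 15 stay [-emphatic].
[+RTR] positions on the surface: 11 12.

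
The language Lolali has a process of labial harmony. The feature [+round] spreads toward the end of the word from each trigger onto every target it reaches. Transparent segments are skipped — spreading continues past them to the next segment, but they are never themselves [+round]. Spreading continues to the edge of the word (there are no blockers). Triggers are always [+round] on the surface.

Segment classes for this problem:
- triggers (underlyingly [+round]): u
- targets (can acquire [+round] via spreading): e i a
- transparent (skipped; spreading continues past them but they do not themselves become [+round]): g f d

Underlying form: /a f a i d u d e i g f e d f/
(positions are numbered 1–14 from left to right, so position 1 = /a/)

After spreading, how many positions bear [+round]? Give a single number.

From /u/ at 6 rightward: 7 /d/ transparent; 8 /e/ → [+round]; 9 /i/ → [+round]; 10 /g/ transparent; 11 /f/ transparent; 12 /e/ → [+round]; 13 /d/ transparent; 14 /f/ transparent; word edge.
Targets with no active source: positions 1 3 4 stay [-round].
[+round] positions on the surface: 6 8 9 12.

4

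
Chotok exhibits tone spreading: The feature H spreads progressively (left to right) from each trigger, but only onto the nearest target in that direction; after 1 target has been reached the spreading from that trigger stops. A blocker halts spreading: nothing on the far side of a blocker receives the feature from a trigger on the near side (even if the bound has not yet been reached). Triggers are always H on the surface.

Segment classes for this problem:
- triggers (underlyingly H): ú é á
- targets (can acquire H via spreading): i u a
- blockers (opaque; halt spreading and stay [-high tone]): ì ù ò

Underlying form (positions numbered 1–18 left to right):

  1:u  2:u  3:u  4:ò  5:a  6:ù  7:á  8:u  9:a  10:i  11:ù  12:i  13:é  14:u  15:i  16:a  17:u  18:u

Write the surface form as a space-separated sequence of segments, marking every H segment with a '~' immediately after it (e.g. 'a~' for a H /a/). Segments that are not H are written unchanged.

From /á/ at 7 rightward: 8 /u/ → H; bound reached.
From /é/ at 13 rightward: 14 /u/ → H; bound reached.
Targets with no active source: positions 1 2 3 5 9 10 12 15 16 17 18 stay [-high tone].
H positions on the surface: 7 8 13 14.

u u u ò a ù á~ u~ a i ù i é~ u~ i a u u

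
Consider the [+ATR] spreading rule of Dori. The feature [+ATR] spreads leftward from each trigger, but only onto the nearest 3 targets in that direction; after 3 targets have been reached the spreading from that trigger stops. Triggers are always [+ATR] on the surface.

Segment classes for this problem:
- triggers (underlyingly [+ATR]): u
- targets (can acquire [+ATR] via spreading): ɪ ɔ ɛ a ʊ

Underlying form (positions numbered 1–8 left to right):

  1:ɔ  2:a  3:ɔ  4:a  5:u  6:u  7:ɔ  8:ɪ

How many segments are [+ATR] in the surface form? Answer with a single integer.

From /u/ at 5 leftward: 4 /a/ → [+ATR]; 3 /ɔ/ → [+ATR]; 2 /a/ → [+ATR]; bound reached.
From /u/ at 6 leftward: 5 /u/ is itself a trigger — this domain ends here.
Targets with no active source: positions 1 7 8 stay [-ATR].
[+ATR] positions on the surface: 2 3 4 5 6.

5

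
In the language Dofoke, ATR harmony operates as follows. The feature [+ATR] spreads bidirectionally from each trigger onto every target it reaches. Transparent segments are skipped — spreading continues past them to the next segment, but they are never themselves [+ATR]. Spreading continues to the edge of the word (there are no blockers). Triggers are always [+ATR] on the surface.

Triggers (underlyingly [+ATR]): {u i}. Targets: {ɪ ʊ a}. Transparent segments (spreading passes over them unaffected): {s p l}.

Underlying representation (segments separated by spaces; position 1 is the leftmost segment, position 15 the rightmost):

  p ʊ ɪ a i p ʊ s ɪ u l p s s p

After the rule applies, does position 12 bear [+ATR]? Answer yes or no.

no

From /i/ at 5 rightward: 6 /p/ transparent; 7 /ʊ/ → [+ATR]; 8 /s/ transparent; 9 /ɪ/ → [+ATR]; 10 /u/ is itself a trigger — this domain ends here.
From /i/ at 5 leftward: 4 /a/ → [+ATR]; 3 /ɪ/ → [+ATR]; 2 /ʊ/ → [+ATR]; 1 /p/ transparent; word edge.
From /u/ at 10 rightward: 11 /l/ transparent; 12 /p/ transparent; 13 /s/ transparent; 14 /s/ transparent; 15 /p/ transparent; word edge.
From /u/ at 10 leftward: 9 /ɪ/ → [+ATR]; 8 /s/ transparent; 7 /ʊ/ → [+ATR]; 6 /p/ transparent; 5 /i/ is itself a trigger — this domain ends here.
[+ATR] positions on the surface: 2 3 4 5 7 9 10.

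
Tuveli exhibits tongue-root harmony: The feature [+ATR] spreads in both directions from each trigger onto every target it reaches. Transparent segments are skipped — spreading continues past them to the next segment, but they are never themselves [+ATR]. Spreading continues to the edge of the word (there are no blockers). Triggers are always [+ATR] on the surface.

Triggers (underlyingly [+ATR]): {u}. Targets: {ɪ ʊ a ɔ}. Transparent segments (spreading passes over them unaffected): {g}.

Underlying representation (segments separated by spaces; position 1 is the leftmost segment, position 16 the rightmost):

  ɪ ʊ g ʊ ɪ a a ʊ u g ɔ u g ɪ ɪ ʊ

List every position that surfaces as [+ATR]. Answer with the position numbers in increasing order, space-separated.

1 2 4 5 6 7 8 9 11 12 14 15 16

From /u/ at 9 rightward: 10 /g/ transparent; 11 /ɔ/ → [+ATR]; 12 /u/ is itself a trigger — this domain ends here.
From /u/ at 9 leftward: 8 /ʊ/ → [+ATR]; 7 /a/ → [+ATR]; 6 /a/ → [+ATR]; 5 /ɪ/ → [+ATR]; 4 /ʊ/ → [+ATR]; 3 /g/ transparent; 2 /ʊ/ → [+ATR]; 1 /ɪ/ → [+ATR]; word edge.
From /u/ at 12 rightward: 13 /g/ transparent; 14 /ɪ/ → [+ATR]; 15 /ɪ/ → [+ATR]; 16 /ʊ/ → [+ATR]; word edge.
From /u/ at 12 leftward: 11 /ɔ/ → [+ATR]; 10 /g/ transparent; 9 /u/ is itself a trigger — this domain ends here.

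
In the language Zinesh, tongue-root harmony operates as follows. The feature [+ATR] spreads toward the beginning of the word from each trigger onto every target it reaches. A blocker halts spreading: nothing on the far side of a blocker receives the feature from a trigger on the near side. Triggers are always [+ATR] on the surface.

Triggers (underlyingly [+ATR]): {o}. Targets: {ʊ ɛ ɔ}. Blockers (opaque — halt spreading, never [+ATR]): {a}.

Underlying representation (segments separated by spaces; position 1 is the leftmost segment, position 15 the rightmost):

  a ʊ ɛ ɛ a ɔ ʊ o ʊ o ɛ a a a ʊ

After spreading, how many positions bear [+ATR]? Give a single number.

From /o/ at 8 leftward: 7 /ʊ/ → [+ATR]; 6 /ɔ/ → [+ATR]; 5 /a/ blocks.
From /o/ at 10 leftward: 9 /ʊ/ → [+ATR]; 8 /o/ is itself a trigger — this domain ends here.
Targets with no active source: positions 2 3 4 11 15 stay [-ATR].
[+ATR] positions on the surface: 6 7 8 9 10.

5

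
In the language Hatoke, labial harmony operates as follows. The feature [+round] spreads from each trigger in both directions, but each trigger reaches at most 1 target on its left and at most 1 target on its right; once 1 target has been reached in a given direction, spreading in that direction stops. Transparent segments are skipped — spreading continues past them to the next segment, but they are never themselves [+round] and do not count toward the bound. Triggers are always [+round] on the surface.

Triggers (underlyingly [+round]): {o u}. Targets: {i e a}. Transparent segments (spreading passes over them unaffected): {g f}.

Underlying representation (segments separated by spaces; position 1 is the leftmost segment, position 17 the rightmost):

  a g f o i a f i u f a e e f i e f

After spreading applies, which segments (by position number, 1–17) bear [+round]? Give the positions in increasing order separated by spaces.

From /o/ at 4 rightward: 5 /i/ → [+round]; bound reached.
From /o/ at 4 leftward: 3 /f/ transparent; 2 /g/ transparent; 1 /a/ → [+round]; bound reached.
From /u/ at 9 rightward: 10 /f/ transparent; 11 /a/ → [+round]; bound reached.
From /u/ at 9 leftward: 8 /i/ → [+round]; bound reached.
Targets with no active source: positions 6 12 13 15 16 stay [-round].

1 4 5 8 9 11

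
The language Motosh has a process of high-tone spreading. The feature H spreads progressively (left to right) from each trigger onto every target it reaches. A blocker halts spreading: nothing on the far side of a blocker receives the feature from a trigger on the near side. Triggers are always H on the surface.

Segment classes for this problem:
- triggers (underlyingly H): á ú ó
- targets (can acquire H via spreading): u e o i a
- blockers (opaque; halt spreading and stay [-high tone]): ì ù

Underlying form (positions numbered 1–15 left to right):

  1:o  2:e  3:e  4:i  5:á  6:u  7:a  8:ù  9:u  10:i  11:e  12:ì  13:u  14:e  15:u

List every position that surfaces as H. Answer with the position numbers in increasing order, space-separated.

From /á/ at 5 rightward: 6 /u/ → H; 7 /a/ → H; 8 /ù/ blocks.
Targets with no active source: positions 1 2 3 4 9 10 11 13 14 15 stay [-high tone].

5 6 7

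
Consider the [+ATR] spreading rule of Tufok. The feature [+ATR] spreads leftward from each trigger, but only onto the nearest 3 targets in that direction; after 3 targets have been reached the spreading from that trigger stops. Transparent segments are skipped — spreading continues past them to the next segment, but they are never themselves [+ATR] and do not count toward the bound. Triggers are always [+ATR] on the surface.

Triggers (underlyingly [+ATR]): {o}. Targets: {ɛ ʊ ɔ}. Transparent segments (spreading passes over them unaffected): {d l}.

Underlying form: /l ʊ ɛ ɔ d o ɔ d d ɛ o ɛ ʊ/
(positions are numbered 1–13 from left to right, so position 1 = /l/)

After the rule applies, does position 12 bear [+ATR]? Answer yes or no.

From /o/ at 6 leftward: 5 /d/ transparent; 4 /ɔ/ → [+ATR]; 3 /ɛ/ → [+ATR]; 2 /ʊ/ → [+ATR]; bound reached.
From /o/ at 11 leftward: 10 /ɛ/ → [+ATR]; 9 /d/ transparent; 8 /d/ transparent; 7 /ɔ/ → [+ATR]; 6 /o/ is itself a trigger — this domain ends here.
Targets with no active source: positions 12 13 stay [-ATR].
[+ATR] positions on the surface: 2 3 4 6 7 10 11.

no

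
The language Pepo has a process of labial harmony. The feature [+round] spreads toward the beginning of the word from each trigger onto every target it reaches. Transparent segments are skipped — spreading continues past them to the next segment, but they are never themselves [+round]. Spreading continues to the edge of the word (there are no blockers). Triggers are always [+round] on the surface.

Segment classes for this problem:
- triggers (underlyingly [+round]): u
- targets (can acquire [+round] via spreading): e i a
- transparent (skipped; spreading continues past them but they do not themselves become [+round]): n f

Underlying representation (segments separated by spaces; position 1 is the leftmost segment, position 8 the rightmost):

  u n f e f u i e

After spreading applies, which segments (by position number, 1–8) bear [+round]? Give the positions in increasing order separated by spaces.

1 4 6

From /u/ at 1 leftward: word edge.
From /u/ at 6 leftward: 5 /f/ transparent; 4 /e/ → [+round]; 3 /f/ transparent; 2 /n/ transparent; 1 /u/ is itself a trigger — this domain ends here.
Targets with no active source: positions 7 8 stay [-round].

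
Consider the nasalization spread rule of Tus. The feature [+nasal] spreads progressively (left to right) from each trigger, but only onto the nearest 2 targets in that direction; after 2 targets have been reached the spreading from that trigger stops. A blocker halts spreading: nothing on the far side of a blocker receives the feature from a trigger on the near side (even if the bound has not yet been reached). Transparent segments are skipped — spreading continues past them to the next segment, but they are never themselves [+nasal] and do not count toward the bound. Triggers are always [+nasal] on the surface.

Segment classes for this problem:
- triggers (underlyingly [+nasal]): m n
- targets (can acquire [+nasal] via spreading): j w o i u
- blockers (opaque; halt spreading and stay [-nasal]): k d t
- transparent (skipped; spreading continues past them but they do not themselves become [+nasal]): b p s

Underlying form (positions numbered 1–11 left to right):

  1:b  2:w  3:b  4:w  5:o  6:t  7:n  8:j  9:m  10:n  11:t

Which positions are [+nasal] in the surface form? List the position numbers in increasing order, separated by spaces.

From /n/ at 7 rightward: 8 /j/ → [+nasal]; 9 /m/ is itself a trigger — this domain ends here.
From /m/ at 9 rightward: 10 /n/ is itself a trigger — this domain ends here.
From /n/ at 10 rightward: 11 /t/ blocks.
Targets with no active source: positions 2 4 5 stay [-nasal].

7 8 9 10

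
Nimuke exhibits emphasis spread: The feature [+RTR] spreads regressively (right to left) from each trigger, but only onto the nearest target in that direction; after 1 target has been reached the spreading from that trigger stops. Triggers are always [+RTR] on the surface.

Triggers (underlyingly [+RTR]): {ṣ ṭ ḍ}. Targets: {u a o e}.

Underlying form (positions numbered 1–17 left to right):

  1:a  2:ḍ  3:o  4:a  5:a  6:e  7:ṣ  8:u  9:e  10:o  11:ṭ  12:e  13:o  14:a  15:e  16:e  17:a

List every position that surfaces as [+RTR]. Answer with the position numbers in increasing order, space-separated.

1 2 6 7 10 11

From /ḍ/ at 2 leftward: 1 /a/ → [+RTR]; bound reached.
From /ṣ/ at 7 leftward: 6 /e/ → [+RTR]; bound reached.
From /ṭ/ at 11 leftward: 10 /o/ → [+RTR]; bound reached.
Targets with no active source: positions 3 4 5 8 9 12 13 14 15 16 17 stay [-emphatic].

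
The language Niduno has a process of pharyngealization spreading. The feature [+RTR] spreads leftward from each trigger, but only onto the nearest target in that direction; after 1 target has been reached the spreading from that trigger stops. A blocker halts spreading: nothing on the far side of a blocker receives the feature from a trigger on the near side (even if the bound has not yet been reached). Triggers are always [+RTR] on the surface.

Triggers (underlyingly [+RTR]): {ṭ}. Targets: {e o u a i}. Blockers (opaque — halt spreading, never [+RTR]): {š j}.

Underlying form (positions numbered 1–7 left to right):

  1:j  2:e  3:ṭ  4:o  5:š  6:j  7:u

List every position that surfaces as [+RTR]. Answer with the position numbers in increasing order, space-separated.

From /ṭ/ at 3 leftward: 2 /e/ → [+RTR]; bound reached.
Targets with no active source: positions 4 7 stay [-emphatic].

2 3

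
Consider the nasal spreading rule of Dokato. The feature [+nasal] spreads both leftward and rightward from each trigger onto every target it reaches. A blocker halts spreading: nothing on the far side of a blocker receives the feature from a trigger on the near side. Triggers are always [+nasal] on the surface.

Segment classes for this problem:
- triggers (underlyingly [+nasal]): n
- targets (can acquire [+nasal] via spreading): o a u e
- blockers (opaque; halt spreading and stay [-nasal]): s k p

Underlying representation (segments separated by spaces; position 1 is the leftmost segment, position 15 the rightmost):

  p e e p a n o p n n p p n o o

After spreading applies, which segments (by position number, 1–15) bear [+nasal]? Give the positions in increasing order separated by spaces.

From /n/ at 6 rightward: 7 /o/ → [+nasal]; 8 /p/ blocks.
From /n/ at 6 leftward: 5 /a/ → [+nasal]; 4 /p/ blocks.
From /n/ at 9 rightward: 10 /n/ is itself a trigger — this domain ends here.
From /n/ at 9 leftward: 8 /p/ blocks.
From /n/ at 10 rightward: 11 /p/ blocks.
From /n/ at 10 leftward: 9 /n/ is itself a trigger — this domain ends here.
From /n/ at 13 rightward: 14 /o/ → [+nasal]; 15 /o/ → [+nasal]; word edge.
From /n/ at 13 leftward: 12 /p/ blocks.
Targets with no active source: positions 2 3 stay [-nasal].

5 6 7 9 10 13 14 15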